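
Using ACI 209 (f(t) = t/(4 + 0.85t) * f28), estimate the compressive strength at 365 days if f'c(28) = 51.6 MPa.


f(365) = 365 / (4 + 0.85 * 365) * 51.6
= 365 / 314.25 * 51.6
= 59.93 MPa

59.93


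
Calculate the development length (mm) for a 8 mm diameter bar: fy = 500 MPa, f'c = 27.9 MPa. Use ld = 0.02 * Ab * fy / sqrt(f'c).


Ab = pi * 8^2 / 4 = 50.265 mm2
ld = 0.02 * 50.265 * 500 / sqrt(27.9)
= 95.2 mm

95.2


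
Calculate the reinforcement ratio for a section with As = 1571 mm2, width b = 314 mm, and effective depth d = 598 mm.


rho = As / (b * d)
= 1571 / (314 * 598)
= 0.0084

0.0084


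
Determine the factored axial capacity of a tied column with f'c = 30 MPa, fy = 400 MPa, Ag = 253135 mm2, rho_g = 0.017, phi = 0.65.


Ast = rho * Ag = 0.017 * 253135 = 4303.295 mm2
phi*Pn = 0.65 * 0.80 * (0.85 * 30 * (253135 - 4303.295) + 400 * 4303.295) / 1000
= 4194.59 kN

4194.59


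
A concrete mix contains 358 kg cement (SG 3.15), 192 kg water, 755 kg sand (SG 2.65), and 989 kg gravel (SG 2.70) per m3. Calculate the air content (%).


Vol cement = 358 / (3.15 * 1000) = 0.113651 m3
Vol water = 192 / 1000 = 0.192 m3
Vol sand = 755 / (2.65 * 1000) = 0.284906 m3
Vol gravel = 989 / (2.70 * 1000) = 0.366296 m3
Total solid + water volume = 0.956853 m3
Air = (1 - 0.956853) * 100 = 4.31%

4.31


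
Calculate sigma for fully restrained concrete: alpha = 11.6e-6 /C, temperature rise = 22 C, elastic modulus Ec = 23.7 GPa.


sigma = alpha * dT * Ec
= 11.6e-6 * 22 * 23.7 * 1000
= 6.048 MPa

6.048


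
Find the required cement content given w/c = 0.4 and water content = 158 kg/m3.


Cement = water / (w/c)
= 158 / 0.4
= 395.0 kg/m3

395.0


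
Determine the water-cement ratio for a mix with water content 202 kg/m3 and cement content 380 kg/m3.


w/c = water / cement
w/c = 202 / 380 = 0.532

0.532


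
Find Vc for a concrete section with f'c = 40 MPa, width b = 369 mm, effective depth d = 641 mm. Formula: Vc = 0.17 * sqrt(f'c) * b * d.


Vc = 0.17 * sqrt(40) * 369 * 641 / 1000
= 254.31 kN

254.31


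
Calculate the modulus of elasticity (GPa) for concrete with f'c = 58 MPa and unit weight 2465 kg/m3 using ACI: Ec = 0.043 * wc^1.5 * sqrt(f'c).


Ec = 0.043 * 2465^1.5 * sqrt(58) / 1000
= 40.08 GPa

40.08


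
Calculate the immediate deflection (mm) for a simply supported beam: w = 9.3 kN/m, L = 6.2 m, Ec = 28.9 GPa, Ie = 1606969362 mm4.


Convert: L = 6.2 m = 6200 mm, Ec = 28.9 GPa = 28900 MPa
delta = 5 * 9.3 * 6200^4 / (384 * 28900 * 1606969362)
= 3.85 mm

3.85


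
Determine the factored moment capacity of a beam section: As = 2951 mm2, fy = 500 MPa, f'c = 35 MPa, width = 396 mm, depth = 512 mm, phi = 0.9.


a = As * fy / (0.85 * f'c * b)
= 2951 * 500 / (0.85 * 35 * 396)
= 125.244 mm
Mn = As * fy * (d - a/2) / 10^6
= 663.0572 kN-m
phi*Mn = 0.9 * 663.0572 = 596.75 kN-m

596.75


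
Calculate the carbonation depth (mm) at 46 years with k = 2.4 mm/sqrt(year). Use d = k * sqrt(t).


depth = k * sqrt(t)
= 2.4 * sqrt(46)
= 16.28 mm

16.28


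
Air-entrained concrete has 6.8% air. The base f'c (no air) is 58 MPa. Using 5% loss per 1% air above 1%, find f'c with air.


Strength loss = (6.8 - 1) * 5 = 29.0%
f'c = 58 * (1 - 29.0/100)
= 41.18 MPa

41.18


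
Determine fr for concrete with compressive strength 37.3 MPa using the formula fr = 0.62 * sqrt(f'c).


fr = 0.62 * sqrt(37.3)
= 3.787 MPa

3.787


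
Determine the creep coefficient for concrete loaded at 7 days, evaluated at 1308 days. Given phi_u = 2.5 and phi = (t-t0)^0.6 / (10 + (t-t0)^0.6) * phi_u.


dt = 1308 - 7 = 1301
phi = 1301^0.6 / (10 + 1301^0.6) * 2.5
= 2.202

2.202


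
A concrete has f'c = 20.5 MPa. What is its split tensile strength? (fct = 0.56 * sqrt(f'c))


fct = 0.56 * sqrt(20.5)
= 0.56 * 4.528
= 2.536 MPa

2.536


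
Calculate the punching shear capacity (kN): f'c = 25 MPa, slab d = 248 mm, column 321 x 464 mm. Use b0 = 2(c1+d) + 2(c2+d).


b0 = 2*(321 + 248) + 2*(464 + 248) = 2562 mm
Vc = 0.33 * sqrt(25) * 2562 * 248 / 1000
= 1048.37 kN

1048.37


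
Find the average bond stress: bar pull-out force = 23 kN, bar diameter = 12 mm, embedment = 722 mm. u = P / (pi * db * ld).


u = P / (pi * db * ld)
= 23 * 1000 / (pi * 12 * 722)
= 0.845 MPa

0.845


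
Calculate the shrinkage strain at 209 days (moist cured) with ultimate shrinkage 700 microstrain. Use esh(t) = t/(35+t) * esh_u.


esh(209) = 209 / (35 + 209) * 700
= 209 / 244 * 700
= 599.6 microstrain

599.6


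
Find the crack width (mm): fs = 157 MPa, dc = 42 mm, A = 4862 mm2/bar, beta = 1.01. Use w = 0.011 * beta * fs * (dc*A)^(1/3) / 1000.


w = 0.011 * beta * fs * (dc * A)^(1/3) / 1000
= 0.011 * 1.01 * 157 * (42 * 4862)^(1/3) / 1000
= 0.103 mm

0.103


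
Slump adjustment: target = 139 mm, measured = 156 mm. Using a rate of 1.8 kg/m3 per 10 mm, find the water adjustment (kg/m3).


Difference = 139 - 156 = -17 mm
Water adjustment = -17 * 1.8 / 10 = -3.1 kg/m3

-3.1


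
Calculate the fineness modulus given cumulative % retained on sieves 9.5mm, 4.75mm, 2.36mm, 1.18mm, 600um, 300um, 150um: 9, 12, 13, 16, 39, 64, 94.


FM = sum(cumulative % retained) / 100
= 247 / 100
= 2.47

2.47


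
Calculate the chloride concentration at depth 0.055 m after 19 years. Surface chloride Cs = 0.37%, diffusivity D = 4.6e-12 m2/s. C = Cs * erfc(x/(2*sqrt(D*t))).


t_seconds = 19 * 365.25 * 24 * 3600 = 599594400.0 s
arg = 0.055 / (2 * sqrt(4.6e-12 * 599594400.0))
= 0.5236
erfc(0.5236) = 0.459
C = 0.37 * 0.459 = 0.1698%

0.1698


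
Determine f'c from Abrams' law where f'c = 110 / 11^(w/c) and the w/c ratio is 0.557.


f'c = 110 / 11^0.557
= 110 / 3.802
= 28.93 MPa

28.93


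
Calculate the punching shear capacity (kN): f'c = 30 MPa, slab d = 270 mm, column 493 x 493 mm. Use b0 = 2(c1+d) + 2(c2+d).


b0 = 2*(493 + 270) + 2*(493 + 270) = 3052 mm
Vc = 0.33 * sqrt(30) * 3052 * 270 / 1000
= 1489.44 kN

1489.44


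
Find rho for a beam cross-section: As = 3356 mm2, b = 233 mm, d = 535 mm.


rho = As / (b * d)
= 3356 / (233 * 535)
= 0.0269

0.0269


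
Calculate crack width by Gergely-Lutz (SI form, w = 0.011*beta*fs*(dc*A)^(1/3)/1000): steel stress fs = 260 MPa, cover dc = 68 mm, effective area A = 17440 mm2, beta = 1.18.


w = 0.011 * beta * fs * (dc * A)^(1/3) / 1000
= 0.011 * 1.18 * 260 * (68 * 17440)^(1/3) / 1000
= 0.357 mm

0.357


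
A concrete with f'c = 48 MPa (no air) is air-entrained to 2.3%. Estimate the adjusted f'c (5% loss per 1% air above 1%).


Strength loss = (2.3 - 1) * 5 = 6.5%
f'c = 48 * (1 - 6.5/100)
= 44.88 MPa

44.88


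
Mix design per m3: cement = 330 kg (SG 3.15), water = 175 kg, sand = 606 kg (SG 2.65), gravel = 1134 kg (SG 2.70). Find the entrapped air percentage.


Vol cement = 330 / (3.15 * 1000) = 0.104762 m3
Vol water = 175 / 1000 = 0.175 m3
Vol sand = 606 / (2.65 * 1000) = 0.228679 m3
Vol gravel = 1134 / (2.70 * 1000) = 0.42 m3
Total solid + water volume = 0.928441 m3
Air = (1 - 0.928441) * 100 = 7.16%

7.16


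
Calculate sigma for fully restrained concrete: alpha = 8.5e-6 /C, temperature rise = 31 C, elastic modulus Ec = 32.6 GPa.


sigma = alpha * dT * Ec
= 8.5e-6 * 31 * 32.6 * 1000
= 8.59 MPa

8.59


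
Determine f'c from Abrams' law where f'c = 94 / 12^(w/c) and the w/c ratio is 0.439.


f'c = 94 / 12^0.439
= 94 / 2.977
= 31.58 MPa

31.58


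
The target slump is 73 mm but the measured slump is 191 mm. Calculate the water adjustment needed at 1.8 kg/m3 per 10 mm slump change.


Difference = 73 - 191 = -118 mm
Water adjustment = -118 * 1.8 / 10 = -21.2 kg/m3

-21.2


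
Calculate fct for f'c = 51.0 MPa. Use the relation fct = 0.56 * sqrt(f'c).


fct = 0.56 * sqrt(51.0)
= 0.56 * 7.141
= 3.999 MPa

3.999


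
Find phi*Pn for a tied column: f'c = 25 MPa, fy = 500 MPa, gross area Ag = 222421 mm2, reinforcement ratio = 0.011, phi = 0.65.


Ast = rho * Ag = 0.011 * 222421 = 2446.631 mm2
phi*Pn = 0.65 * 0.80 * (0.85 * 25 * (222421 - 2446.631) + 500 * 2446.631) / 1000
= 3066.84 kN

3066.84


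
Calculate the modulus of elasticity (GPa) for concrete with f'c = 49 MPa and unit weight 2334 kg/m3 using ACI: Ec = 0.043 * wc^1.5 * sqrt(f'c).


Ec = 0.043 * 2334^1.5 * sqrt(49) / 1000
= 33.94 GPa

33.94


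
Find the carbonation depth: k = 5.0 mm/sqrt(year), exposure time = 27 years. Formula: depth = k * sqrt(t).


depth = k * sqrt(t)
= 5.0 * sqrt(27)
= 25.98 mm

25.98


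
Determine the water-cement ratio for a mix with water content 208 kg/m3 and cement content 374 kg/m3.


w/c = water / cement
w/c = 208 / 374 = 0.556

0.556


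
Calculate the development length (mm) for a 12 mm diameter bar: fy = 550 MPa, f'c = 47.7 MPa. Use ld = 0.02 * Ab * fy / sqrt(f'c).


Ab = pi * 12^2 / 4 = 113.097 mm2
ld = 0.02 * 113.097 * 550 / sqrt(47.7)
= 180.1 mm

180.1


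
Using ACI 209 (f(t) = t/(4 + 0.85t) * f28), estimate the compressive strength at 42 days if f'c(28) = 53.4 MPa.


f(42) = 42 / (4 + 0.85 * 42) * 53.4
= 42 / 39.7 * 53.4
= 56.49 MPa

56.49


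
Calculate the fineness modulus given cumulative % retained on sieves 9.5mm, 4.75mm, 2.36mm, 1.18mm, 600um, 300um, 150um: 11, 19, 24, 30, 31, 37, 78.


FM = sum(cumulative % retained) / 100
= 230 / 100
= 2.3

2.3


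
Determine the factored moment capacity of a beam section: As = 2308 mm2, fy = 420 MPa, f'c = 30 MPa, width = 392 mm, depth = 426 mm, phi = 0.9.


a = As * fy / (0.85 * f'c * b)
= 2308 * 420 / (0.85 * 30 * 392)
= 96.9748 mm
Mn = As * fy * (d - a/2) / 10^6
= 365.9456 kN-m
phi*Mn = 0.9 * 365.9456 = 329.35 kN-m

329.35


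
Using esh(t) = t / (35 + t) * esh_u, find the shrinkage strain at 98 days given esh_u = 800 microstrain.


esh(98) = 98 / (35 + 98) * 800
= 98 / 133 * 800
= 589.5 microstrain

589.5


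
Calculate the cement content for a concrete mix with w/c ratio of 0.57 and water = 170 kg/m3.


Cement = water / (w/c)
= 170 / 0.57
= 298.2 kg/m3

298.2


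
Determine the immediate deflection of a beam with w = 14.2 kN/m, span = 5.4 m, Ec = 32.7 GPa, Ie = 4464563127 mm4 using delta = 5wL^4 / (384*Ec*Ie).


Convert: L = 5.4 m = 5400 mm, Ec = 32.7 GPa = 32700 MPa
delta = 5 * 14.2 * 5400^4 / (384 * 32700 * 4464563127)
= 1.08 mm

1.08


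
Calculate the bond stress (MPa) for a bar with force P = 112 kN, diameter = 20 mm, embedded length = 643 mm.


u = P / (pi * db * ld)
= 112 * 1000 / (pi * 20 * 643)
= 2.772 MPa

2.772


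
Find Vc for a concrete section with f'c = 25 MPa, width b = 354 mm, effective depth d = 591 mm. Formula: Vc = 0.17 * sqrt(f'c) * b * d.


Vc = 0.17 * sqrt(25) * 354 * 591 / 1000
= 177.83 kN

177.83


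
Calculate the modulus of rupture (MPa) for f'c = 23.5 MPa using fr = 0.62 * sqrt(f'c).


fr = 0.62 * sqrt(23.5)
= 3.006 MPa

3.006


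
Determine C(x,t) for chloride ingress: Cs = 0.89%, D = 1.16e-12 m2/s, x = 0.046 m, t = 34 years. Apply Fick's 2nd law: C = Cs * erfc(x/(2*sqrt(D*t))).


t_seconds = 34 * 365.25 * 24 * 3600 = 1072958400.0 s
arg = 0.046 / (2 * sqrt(1.16e-12 * 1072958400.0))
= 0.6519
erfc(0.6519) = 0.3565
C = 0.89 * 0.3565 = 0.3173%

0.3173


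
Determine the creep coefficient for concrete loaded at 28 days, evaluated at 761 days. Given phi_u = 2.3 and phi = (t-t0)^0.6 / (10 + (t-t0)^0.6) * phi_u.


dt = 761 - 28 = 733
phi = 733^0.6 / (10 + 733^0.6) * 2.3
= 1.931

1.931


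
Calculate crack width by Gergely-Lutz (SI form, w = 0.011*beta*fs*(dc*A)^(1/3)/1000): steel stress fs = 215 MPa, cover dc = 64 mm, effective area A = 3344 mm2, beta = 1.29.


w = 0.011 * beta * fs * (dc * A)^(1/3) / 1000
= 0.011 * 1.29 * 215 * (64 * 3344)^(1/3) / 1000
= 0.182 mm

0.182


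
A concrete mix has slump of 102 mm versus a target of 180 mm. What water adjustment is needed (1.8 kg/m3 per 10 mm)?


Difference = 180 - 102 = 78 mm
Water adjustment = 78 * 1.8 / 10 = 14.0 kg/m3

14.0


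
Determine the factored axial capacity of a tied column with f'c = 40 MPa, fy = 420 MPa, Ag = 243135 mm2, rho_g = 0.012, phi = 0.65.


Ast = rho * Ag = 0.012 * 243135 = 2917.62 mm2
phi*Pn = 0.65 * 0.80 * (0.85 * 40 * (243135 - 2917.62) + 420 * 2917.62) / 1000
= 4884.25 kN

4884.25


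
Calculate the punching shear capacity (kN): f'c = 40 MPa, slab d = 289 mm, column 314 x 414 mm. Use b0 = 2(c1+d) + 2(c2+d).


b0 = 2*(314 + 289) + 2*(414 + 289) = 2612 mm
Vc = 0.33 * sqrt(40) * 2612 * 289 / 1000
= 1575.49 kN

1575.49


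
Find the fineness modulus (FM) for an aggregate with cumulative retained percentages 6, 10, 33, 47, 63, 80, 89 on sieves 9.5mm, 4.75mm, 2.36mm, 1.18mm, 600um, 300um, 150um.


FM = sum(cumulative % retained) / 100
= 328 / 100
= 3.28

3.28


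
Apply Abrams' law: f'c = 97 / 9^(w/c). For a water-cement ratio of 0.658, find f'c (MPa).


f'c = 97 / 9^0.658
= 97 / 4.245
= 22.85 MPa

22.85


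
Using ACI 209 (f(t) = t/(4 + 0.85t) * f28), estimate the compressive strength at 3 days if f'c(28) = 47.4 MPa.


f(3) = 3 / (4 + 0.85 * 3) * 47.4
= 3 / 6.55 * 47.4
= 21.71 MPa

21.71


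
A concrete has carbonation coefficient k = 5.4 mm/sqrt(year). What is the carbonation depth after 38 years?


depth = k * sqrt(t)
= 5.4 * sqrt(38)
= 33.29 mm

33.29


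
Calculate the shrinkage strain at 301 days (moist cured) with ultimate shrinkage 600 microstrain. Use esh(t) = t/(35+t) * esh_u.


esh(301) = 301 / (35 + 301) * 600
= 301 / 336 * 600
= 537.5 microstrain

537.5


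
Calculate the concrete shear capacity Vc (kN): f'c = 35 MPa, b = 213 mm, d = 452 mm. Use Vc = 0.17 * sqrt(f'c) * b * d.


Vc = 0.17 * sqrt(35) * 213 * 452 / 1000
= 96.83 kN

96.83


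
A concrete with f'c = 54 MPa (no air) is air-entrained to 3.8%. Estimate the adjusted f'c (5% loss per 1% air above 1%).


Strength loss = (3.8 - 1) * 5 = 14.0%
f'c = 54 * (1 - 14.0/100)
= 46.44 MPa

46.44


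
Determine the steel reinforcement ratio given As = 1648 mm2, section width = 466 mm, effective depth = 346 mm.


rho = As / (b * d)
= 1648 / (466 * 346)
= 0.0102

0.0102


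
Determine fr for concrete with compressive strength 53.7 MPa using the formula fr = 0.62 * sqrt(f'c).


fr = 0.62 * sqrt(53.7)
= 4.543 MPa

4.543


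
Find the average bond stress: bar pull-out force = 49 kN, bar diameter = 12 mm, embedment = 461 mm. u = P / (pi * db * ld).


u = P / (pi * db * ld)
= 49 * 1000 / (pi * 12 * 461)
= 2.819 MPa

2.819


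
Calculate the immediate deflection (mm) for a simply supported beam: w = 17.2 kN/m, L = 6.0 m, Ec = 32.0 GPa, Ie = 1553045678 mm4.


Convert: L = 6.0 m = 6000 mm, Ec = 32.0 GPa = 32000 MPa
delta = 5 * 17.2 * 6000^4 / (384 * 32000 * 1553045678)
= 5.84 mm

5.84


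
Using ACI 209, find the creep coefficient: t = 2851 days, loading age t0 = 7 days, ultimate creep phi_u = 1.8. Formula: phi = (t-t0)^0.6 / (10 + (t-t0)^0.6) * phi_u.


dt = 2851 - 7 = 2844
phi = 2844^0.6 / (10 + 2844^0.6) * 1.8
= 1.66

1.66


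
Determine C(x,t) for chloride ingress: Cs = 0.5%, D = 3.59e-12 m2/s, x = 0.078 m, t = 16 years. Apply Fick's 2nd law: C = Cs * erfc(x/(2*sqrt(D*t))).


t_seconds = 16 * 365.25 * 24 * 3600 = 504921600.0 s
arg = 0.078 / (2 * sqrt(3.59e-12 * 504921600.0))
= 0.916
erfc(0.916) = 0.1952
C = 0.5 * 0.1952 = 0.0976%

0.0976


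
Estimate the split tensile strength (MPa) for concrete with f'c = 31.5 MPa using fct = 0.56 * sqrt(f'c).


fct = 0.56 * sqrt(31.5)
= 0.56 * 5.612
= 3.143 MPa

3.143


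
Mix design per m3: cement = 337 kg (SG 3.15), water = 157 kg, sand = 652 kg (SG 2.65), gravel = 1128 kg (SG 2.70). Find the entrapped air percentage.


Vol cement = 337 / (3.15 * 1000) = 0.106984 m3
Vol water = 157 / 1000 = 0.157 m3
Vol sand = 652 / (2.65 * 1000) = 0.246038 m3
Vol gravel = 1128 / (2.70 * 1000) = 0.417778 m3
Total solid + water volume = 0.9278 m3
Air = (1 - 0.9278) * 100 = 7.22%

7.22


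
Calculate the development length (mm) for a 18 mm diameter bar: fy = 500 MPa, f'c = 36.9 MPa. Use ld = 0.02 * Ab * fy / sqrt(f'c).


Ab = pi * 18^2 / 4 = 254.469 mm2
ld = 0.02 * 254.469 * 500 / sqrt(36.9)
= 418.9 mm

418.9


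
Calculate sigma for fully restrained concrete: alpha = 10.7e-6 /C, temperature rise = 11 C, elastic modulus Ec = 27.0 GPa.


sigma = alpha * dT * Ec
= 10.7e-6 * 11 * 27.0 * 1000
= 3.178 MPa

3.178


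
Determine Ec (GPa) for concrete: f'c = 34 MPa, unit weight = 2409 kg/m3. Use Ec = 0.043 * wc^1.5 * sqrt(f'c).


Ec = 0.043 * 2409^1.5 * sqrt(34) / 1000
= 29.65 GPa

29.65


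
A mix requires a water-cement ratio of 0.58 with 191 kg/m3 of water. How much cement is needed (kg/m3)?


Cement = water / (w/c)
= 191 / 0.58
= 329.3 kg/m3

329.3


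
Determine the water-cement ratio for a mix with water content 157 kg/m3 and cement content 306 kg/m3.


w/c = water / cement
w/c = 157 / 306 = 0.513

0.513


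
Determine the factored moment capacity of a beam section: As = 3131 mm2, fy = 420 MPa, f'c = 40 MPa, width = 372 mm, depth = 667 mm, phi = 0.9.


a = As * fy / (0.85 * f'c * b)
= 3131 * 420 / (0.85 * 40 * 372)
= 103.9706 mm
Mn = As * fy * (d - a/2) / 10^6
= 808.7566 kN-m
phi*Mn = 0.9 * 808.7566 = 727.88 kN-m

727.88


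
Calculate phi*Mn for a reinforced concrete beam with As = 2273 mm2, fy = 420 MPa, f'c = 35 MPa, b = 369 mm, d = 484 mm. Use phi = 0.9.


a = As * fy / (0.85 * f'c * b)
= 2273 * 420 / (0.85 * 35 * 369)
= 86.9632 mm
Mn = As * fy * (d - a/2) / 10^6
= 420.5453 kN-m
phi*Mn = 0.9 * 420.5453 = 378.49 kN-m

378.49


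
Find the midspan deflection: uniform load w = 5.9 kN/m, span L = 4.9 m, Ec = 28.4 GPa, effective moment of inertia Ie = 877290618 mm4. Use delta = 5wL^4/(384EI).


Convert: L = 4.9 m = 4900 mm, Ec = 28.4 GPa = 28400 MPa
delta = 5 * 5.9 * 4900^4 / (384 * 28400 * 877290618)
= 1.78 mm

1.78


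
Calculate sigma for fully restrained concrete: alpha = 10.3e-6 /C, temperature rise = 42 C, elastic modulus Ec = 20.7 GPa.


sigma = alpha * dT * Ec
= 10.3e-6 * 42 * 20.7 * 1000
= 8.955 MPa

8.955


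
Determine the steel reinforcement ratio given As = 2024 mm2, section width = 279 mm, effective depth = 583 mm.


rho = As / (b * d)
= 2024 / (279 * 583)
= 0.0124

0.0124


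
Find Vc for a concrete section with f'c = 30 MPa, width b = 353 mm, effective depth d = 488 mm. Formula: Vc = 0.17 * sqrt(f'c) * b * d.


Vc = 0.17 * sqrt(30) * 353 * 488 / 1000
= 160.4 kN

160.4


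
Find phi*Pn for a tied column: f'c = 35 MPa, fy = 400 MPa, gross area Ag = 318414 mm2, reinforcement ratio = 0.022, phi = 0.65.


Ast = rho * Ag = 0.022 * 318414 = 7005.108 mm2
phi*Pn = 0.65 * 0.80 * (0.85 * 35 * (318414 - 7005.108) + 400 * 7005.108) / 1000
= 6274.56 kN

6274.56


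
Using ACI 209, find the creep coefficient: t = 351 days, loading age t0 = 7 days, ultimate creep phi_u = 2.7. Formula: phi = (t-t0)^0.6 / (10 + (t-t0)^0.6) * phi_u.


dt = 351 - 7 = 344
phi = 344^0.6 / (10 + 344^0.6) * 2.7
= 2.076

2.076


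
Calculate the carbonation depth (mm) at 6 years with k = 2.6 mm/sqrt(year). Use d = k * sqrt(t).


depth = k * sqrt(t)
= 2.6 * sqrt(6)
= 6.37 mm

6.37


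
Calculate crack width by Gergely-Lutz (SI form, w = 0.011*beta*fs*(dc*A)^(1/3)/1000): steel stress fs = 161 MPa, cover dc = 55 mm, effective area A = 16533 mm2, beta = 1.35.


w = 0.011 * beta * fs * (dc * A)^(1/3) / 1000
= 0.011 * 1.35 * 161 * (55 * 16533)^(1/3) / 1000
= 0.232 mm

0.232


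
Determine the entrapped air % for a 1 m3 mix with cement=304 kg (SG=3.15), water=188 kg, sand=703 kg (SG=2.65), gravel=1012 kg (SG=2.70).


Vol cement = 304 / (3.15 * 1000) = 0.096508 m3
Vol water = 188 / 1000 = 0.188 m3
Vol sand = 703 / (2.65 * 1000) = 0.265283 m3
Vol gravel = 1012 / (2.70 * 1000) = 0.374815 m3
Total solid + water volume = 0.924606 m3
Air = (1 - 0.924606) * 100 = 7.54%

7.54


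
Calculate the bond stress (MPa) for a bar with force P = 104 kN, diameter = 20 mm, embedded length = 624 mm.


u = P / (pi * db * ld)
= 104 * 1000 / (pi * 20 * 624)
= 2.653 MPa

2.653


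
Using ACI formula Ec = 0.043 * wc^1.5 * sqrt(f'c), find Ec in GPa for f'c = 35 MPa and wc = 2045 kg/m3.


Ec = 0.043 * 2045^1.5 * sqrt(35) / 1000
= 23.53 GPa

23.53


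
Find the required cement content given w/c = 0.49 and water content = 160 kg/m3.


Cement = water / (w/c)
= 160 / 0.49
= 326.5 kg/m3

326.5


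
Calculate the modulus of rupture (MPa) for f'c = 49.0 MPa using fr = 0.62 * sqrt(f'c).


fr = 0.62 * sqrt(49.0)
= 4.34 MPa

4.34


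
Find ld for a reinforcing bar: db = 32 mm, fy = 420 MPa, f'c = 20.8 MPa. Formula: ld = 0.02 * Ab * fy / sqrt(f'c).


Ab = pi * 32^2 / 4 = 804.248 mm2
ld = 0.02 * 804.248 * 420 / sqrt(20.8)
= 1481.3 mm

1481.3


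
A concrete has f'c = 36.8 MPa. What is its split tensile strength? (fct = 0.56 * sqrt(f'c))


fct = 0.56 * sqrt(36.8)
= 0.56 * 6.066
= 3.397 MPa

3.397


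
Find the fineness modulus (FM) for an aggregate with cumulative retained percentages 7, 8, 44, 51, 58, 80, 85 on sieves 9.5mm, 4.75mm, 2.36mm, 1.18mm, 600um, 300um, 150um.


FM = sum(cumulative % retained) / 100
= 333 / 100
= 3.33

3.33


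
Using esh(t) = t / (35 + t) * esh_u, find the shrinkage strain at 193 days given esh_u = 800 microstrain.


esh(193) = 193 / (35 + 193) * 800
= 193 / 228 * 800
= 677.2 microstrain

677.2


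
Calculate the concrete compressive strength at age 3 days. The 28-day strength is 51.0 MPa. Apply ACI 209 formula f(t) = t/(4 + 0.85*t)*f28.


f(3) = 3 / (4 + 0.85 * 3) * 51.0
= 3 / 6.55 * 51.0
= 23.36 MPa

23.36


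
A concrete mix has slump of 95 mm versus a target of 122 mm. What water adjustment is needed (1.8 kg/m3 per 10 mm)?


Difference = 122 - 95 = 27 mm
Water adjustment = 27 * 1.8 / 10 = 4.9 kg/m3

4.9


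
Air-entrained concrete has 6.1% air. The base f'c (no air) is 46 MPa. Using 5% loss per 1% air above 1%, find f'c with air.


Strength loss = (6.1 - 1) * 5 = 25.5%
f'c = 46 * (1 - 25.5/100)
= 34.27 MPa

34.27


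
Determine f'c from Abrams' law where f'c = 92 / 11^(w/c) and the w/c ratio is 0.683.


f'c = 92 / 11^0.683
= 92 / 5.144
= 17.89 MPa

17.89


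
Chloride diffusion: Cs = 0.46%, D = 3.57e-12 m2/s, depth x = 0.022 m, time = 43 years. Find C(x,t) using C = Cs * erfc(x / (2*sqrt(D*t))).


t_seconds = 43 * 365.25 * 24 * 3600 = 1356976800.0 s
arg = 0.022 / (2 * sqrt(3.57e-12 * 1356976800.0))
= 0.158
erfc(0.158) = 0.8231
C = 0.46 * 0.8231 = 0.3786%

0.3786


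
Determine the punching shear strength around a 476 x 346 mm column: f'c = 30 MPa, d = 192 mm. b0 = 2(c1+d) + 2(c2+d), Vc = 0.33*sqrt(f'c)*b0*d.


b0 = 2*(476 + 192) + 2*(346 + 192) = 2412 mm
Vc = 0.33 * sqrt(30) * 2412 * 192 / 1000
= 837.05 kN

837.05


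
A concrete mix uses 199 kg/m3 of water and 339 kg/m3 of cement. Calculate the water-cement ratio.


w/c = water / cement
w/c = 199 / 339 = 0.587

0.587


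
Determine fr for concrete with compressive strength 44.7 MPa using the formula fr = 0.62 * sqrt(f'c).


fr = 0.62 * sqrt(44.7)
= 4.145 MPa

4.145


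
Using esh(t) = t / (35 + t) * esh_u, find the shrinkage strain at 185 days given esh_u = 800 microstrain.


esh(185) = 185 / (35 + 185) * 800
= 185 / 220 * 800
= 672.7 microstrain

672.7


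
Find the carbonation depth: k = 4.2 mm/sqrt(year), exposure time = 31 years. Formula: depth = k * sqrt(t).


depth = k * sqrt(t)
= 4.2 * sqrt(31)
= 23.38 mm

23.38


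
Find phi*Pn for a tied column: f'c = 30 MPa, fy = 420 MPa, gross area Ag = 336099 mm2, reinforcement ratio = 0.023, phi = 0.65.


Ast = rho * Ag = 0.023 * 336099 = 7730.277 mm2
phi*Pn = 0.65 * 0.80 * (0.85 * 30 * (336099 - 7730.277) + 420 * 7730.277) / 1000
= 6042.46 kN

6042.46


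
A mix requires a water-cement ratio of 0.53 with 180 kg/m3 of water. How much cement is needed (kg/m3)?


Cement = water / (w/c)
= 180 / 0.53
= 339.6 kg/m3

339.6


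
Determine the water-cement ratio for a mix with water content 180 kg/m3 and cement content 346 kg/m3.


w/c = water / cement
w/c = 180 / 346 = 0.52

0.52


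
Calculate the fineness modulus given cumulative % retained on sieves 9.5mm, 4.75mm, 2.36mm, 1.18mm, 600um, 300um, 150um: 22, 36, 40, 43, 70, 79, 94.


FM = sum(cumulative % retained) / 100
= 384 / 100
= 3.84

3.84


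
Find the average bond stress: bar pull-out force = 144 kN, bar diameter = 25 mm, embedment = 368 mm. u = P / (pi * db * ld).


u = P / (pi * db * ld)
= 144 * 1000 / (pi * 25 * 368)
= 4.982 MPa

4.982


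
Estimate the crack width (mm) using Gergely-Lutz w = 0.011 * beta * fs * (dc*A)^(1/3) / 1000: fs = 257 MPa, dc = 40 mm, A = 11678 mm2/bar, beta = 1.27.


w = 0.011 * beta * fs * (dc * A)^(1/3) / 1000
= 0.011 * 1.27 * 257 * (40 * 11678)^(1/3) / 1000
= 0.279 mm

0.279


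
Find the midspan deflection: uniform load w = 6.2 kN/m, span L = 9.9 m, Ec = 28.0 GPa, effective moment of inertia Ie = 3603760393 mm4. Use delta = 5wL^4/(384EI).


Convert: L = 9.9 m = 9900 mm, Ec = 28.0 GPa = 28000 MPa
delta = 5 * 6.2 * 9900^4 / (384 * 28000 * 3603760393)
= 7.69 mm

7.69


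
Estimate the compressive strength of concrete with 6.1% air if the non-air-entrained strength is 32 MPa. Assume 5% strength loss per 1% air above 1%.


Strength loss = (6.1 - 1) * 5 = 25.5%
f'c = 32 * (1 - 25.5/100)
= 23.84 MPa

23.84


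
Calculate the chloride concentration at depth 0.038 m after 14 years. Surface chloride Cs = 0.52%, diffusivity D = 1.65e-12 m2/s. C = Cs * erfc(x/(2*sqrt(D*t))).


t_seconds = 14 * 365.25 * 24 * 3600 = 441806400.0 s
arg = 0.038 / (2 * sqrt(1.65e-12 * 441806400.0))
= 0.7037
erfc(0.7037) = 0.3196
C = 0.52 * 0.3196 = 0.1662%

0.1662


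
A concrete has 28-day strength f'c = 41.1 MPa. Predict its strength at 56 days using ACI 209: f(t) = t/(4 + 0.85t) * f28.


f(56) = 56 / (4 + 0.85 * 56) * 41.1
= 56 / 51.6 * 41.1
= 44.6 MPa

44.6


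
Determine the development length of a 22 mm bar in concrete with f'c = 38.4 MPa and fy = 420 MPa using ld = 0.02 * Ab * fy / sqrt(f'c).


Ab = pi * 22^2 / 4 = 380.133 mm2
ld = 0.02 * 380.133 * 420 / sqrt(38.4)
= 515.3 mm

515.3


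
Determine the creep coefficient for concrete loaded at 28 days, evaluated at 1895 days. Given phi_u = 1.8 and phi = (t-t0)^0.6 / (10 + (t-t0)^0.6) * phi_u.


dt = 1895 - 28 = 1867
phi = 1867^0.6 / (10 + 1867^0.6) * 1.8
= 1.623

1.623


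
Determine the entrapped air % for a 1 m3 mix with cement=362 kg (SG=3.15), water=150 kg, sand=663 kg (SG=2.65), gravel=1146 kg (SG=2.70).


Vol cement = 362 / (3.15 * 1000) = 0.114921 m3
Vol water = 150 / 1000 = 0.15 m3
Vol sand = 663 / (2.65 * 1000) = 0.250189 m3
Vol gravel = 1146 / (2.70 * 1000) = 0.424444 m3
Total solid + water volume = 0.939554 m3
Air = (1 - 0.939554) * 100 = 6.04%

6.04


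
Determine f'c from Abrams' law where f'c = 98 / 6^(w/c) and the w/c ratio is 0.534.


f'c = 98 / 6^0.534
= 98 / 2.603
= 37.64 MPa

37.64


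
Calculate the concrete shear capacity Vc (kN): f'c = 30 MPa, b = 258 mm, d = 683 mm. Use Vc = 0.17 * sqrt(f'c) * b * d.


Vc = 0.17 * sqrt(30) * 258 * 683 / 1000
= 164.08 kN

164.08


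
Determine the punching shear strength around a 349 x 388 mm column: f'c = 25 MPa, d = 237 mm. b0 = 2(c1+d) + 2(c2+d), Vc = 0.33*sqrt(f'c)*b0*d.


b0 = 2*(349 + 237) + 2*(388 + 237) = 2422 mm
Vc = 0.33 * sqrt(25) * 2422 * 237 / 1000
= 947.12 kN

947.12


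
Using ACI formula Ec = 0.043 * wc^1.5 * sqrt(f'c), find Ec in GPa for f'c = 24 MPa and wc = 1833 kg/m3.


Ec = 0.043 * 1833^1.5 * sqrt(24) / 1000
= 16.53 GPa

16.53


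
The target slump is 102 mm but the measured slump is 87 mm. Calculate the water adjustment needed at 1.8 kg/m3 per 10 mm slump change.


Difference = 102 - 87 = 15 mm
Water adjustment = 15 * 1.8 / 10 = 2.7 kg/m3

2.7


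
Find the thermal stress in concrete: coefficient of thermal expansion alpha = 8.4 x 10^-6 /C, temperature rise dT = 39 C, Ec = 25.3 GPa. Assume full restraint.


sigma = alpha * dT * Ec
= 8.4e-6 * 39 * 25.3 * 1000
= 8.288 MPa

8.288


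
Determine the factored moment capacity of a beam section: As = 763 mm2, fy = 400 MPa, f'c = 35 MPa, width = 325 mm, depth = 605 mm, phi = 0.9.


a = As * fy / (0.85 * f'c * b)
= 763 * 400 / (0.85 * 35 * 325)
= 31.5656 mm
Mn = As * fy * (d - a/2) / 10^6
= 179.8291 kN-m
phi*Mn = 0.9 * 179.8291 = 161.85 kN-m

161.85


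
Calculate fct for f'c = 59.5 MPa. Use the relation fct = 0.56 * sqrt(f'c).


fct = 0.56 * sqrt(59.5)
= 0.56 * 7.714
= 4.32 MPa

4.32


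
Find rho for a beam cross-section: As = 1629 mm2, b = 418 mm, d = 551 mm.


rho = As / (b * d)
= 1629 / (418 * 551)
= 0.0071

0.0071


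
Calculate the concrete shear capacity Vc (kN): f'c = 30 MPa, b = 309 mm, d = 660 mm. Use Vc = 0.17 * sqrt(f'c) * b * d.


Vc = 0.17 * sqrt(30) * 309 * 660 / 1000
= 189.89 kN

189.89


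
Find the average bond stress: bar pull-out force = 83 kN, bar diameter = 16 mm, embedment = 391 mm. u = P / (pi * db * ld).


u = P / (pi * db * ld)
= 83 * 1000 / (pi * 16 * 391)
= 4.223 MPa

4.223


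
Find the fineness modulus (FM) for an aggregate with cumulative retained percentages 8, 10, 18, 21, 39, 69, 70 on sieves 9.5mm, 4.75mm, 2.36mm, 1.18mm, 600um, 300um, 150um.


FM = sum(cumulative % retained) / 100
= 235 / 100
= 2.35

2.35


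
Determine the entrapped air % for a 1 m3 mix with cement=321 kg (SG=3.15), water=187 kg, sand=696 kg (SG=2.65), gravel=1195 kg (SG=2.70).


Vol cement = 321 / (3.15 * 1000) = 0.101905 m3
Vol water = 187 / 1000 = 0.187 m3
Vol sand = 696 / (2.65 * 1000) = 0.262642 m3
Vol gravel = 1195 / (2.70 * 1000) = 0.442593 m3
Total solid + water volume = 0.994139 m3
Air = (1 - 0.994139) * 100 = 0.59%

0.59


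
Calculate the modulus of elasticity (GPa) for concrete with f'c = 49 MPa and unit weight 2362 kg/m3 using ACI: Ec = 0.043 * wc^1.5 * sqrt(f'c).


Ec = 0.043 * 2362^1.5 * sqrt(49) / 1000
= 34.55 GPa

34.55


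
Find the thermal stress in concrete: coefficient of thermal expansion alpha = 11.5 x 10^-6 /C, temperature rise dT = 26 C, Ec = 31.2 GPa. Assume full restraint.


sigma = alpha * dT * Ec
= 11.5e-6 * 26 * 31.2 * 1000
= 9.329 MPa

9.329


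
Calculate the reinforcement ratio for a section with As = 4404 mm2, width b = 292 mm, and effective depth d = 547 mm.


rho = As / (b * d)
= 4404 / (292 * 547)
= 0.0276

0.0276


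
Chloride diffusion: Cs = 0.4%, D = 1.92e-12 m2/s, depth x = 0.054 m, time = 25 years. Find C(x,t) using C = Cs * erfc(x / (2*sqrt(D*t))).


t_seconds = 25 * 365.25 * 24 * 3600 = 788940000.0 s
arg = 0.054 / (2 * sqrt(1.92e-12 * 788940000.0))
= 0.6937
erfc(0.6937) = 0.3266
C = 0.4 * 0.3266 = 0.1306%

0.1306


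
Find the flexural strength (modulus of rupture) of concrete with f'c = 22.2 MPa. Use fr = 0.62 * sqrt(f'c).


fr = 0.62 * sqrt(22.2)
= 2.921 MPa

2.921


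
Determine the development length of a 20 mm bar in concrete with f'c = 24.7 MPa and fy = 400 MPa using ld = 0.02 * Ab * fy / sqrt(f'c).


Ab = pi * 20^2 / 4 = 314.159 mm2
ld = 0.02 * 314.159 * 400 / sqrt(24.7)
= 505.7 mm

505.7


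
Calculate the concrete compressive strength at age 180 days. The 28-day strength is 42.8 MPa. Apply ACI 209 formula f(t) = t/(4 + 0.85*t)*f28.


f(180) = 180 / (4 + 0.85 * 180) * 42.8
= 180 / 157.0 * 42.8
= 49.07 MPa

49.07


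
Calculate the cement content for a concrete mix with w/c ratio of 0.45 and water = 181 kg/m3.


Cement = water / (w/c)
= 181 / 0.45
= 402.2 kg/m3

402.2


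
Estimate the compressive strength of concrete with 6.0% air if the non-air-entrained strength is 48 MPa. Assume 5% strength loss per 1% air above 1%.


Strength loss = (6.0 - 1) * 5 = 25.0%
f'c = 48 * (1 - 25.0/100)
= 36.0 MPa

36.0


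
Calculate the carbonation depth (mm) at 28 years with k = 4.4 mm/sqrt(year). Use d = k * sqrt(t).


depth = k * sqrt(t)
= 4.4 * sqrt(28)
= 23.28 mm

23.28


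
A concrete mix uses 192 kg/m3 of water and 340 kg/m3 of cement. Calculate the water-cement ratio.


w/c = water / cement
w/c = 192 / 340 = 0.565

0.565


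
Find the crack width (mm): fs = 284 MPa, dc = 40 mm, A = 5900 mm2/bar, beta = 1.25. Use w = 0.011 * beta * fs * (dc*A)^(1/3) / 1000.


w = 0.011 * beta * fs * (dc * A)^(1/3) / 1000
= 0.011 * 1.25 * 284 * (40 * 5900)^(1/3) / 1000
= 0.241 mm

0.241


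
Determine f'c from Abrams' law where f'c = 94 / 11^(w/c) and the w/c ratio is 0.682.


f'c = 94 / 11^0.682
= 94 / 5.131
= 18.32 MPa

18.32


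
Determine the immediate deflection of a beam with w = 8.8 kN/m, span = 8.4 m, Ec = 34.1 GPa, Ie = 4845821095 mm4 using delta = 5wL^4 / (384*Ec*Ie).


Convert: L = 8.4 m = 8400 mm, Ec = 34.1 GPa = 34100 MPa
delta = 5 * 8.8 * 8400^4 / (384 * 34100 * 4845821095)
= 3.45 mm

3.45


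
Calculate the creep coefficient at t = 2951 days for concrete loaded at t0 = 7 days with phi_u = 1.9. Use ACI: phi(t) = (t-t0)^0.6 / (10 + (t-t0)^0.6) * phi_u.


dt = 2951 - 7 = 2944
phi = 2944^0.6 / (10 + 2944^0.6) * 1.9
= 1.755

1.755


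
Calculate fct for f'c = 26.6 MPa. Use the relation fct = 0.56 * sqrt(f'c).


fct = 0.56 * sqrt(26.6)
= 0.56 * 5.158
= 2.888 MPa

2.888


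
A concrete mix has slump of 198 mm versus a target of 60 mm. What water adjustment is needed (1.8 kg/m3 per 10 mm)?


Difference = 60 - 198 = -138 mm
Water adjustment = -138 * 1.8 / 10 = -24.8 kg/m3

-24.8


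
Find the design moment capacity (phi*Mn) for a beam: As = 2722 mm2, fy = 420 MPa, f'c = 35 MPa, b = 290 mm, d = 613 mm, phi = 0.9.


a = As * fy / (0.85 * f'c * b)
= 2722 * 420 / (0.85 * 35 * 290)
= 132.5112 mm
Mn = As * fy * (d - a/2) / 10^6
= 625.0601 kN-m
phi*Mn = 0.9 * 625.0601 = 562.55 kN-m

562.55


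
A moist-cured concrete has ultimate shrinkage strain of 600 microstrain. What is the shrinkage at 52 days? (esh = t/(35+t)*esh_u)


esh(52) = 52 / (35 + 52) * 600
= 52 / 87 * 600
= 358.6 microstrain

358.6


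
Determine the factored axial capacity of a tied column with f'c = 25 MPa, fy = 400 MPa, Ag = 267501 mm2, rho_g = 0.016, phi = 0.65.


Ast = rho * Ag = 0.016 * 267501 = 4280.016 mm2
phi*Pn = 0.65 * 0.80 * (0.85 * 25 * (267501 - 4280.016) + 400 * 4280.016) / 1000
= 3798.84 kN

3798.84


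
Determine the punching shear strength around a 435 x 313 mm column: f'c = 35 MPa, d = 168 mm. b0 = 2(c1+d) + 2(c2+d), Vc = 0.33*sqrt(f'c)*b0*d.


b0 = 2*(435 + 168) + 2*(313 + 168) = 2168 mm
Vc = 0.33 * sqrt(35) * 2168 * 168 / 1000
= 711.08 kN

711.08


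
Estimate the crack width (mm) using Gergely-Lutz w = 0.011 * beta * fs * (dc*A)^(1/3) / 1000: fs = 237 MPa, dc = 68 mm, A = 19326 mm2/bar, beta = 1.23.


w = 0.011 * beta * fs * (dc * A)^(1/3) / 1000
= 0.011 * 1.23 * 237 * (68 * 19326)^(1/3) / 1000
= 0.351 mm

0.351


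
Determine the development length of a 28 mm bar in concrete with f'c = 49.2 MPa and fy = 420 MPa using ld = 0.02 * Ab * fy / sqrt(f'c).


Ab = pi * 28^2 / 4 = 615.752 mm2
ld = 0.02 * 615.752 * 420 / sqrt(49.2)
= 737.4 mm

737.4


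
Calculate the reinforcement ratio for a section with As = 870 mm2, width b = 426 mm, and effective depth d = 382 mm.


rho = As / (b * d)
= 870 / (426 * 382)
= 0.0053

0.0053


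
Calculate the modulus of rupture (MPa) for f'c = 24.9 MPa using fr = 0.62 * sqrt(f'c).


fr = 0.62 * sqrt(24.9)
= 3.094 MPa

3.094


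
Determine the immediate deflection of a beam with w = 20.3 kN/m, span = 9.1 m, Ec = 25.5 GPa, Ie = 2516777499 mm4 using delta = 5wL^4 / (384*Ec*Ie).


Convert: L = 9.1 m = 9100 mm, Ec = 25.5 GPa = 25500 MPa
delta = 5 * 20.3 * 9100^4 / (384 * 25500 * 2516777499)
= 28.24 mm

28.24


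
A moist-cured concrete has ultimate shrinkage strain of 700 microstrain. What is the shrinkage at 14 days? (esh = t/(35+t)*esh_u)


esh(14) = 14 / (35 + 14) * 700
= 14 / 49 * 700
= 200.0 microstrain

200.0


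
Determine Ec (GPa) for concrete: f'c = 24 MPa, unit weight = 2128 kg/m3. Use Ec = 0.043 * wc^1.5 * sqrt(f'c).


Ec = 0.043 * 2128^1.5 * sqrt(24) / 1000
= 20.68 GPa

20.68


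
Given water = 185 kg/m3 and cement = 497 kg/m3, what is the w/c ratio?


w/c = water / cement
w/c = 185 / 497 = 0.372

0.372


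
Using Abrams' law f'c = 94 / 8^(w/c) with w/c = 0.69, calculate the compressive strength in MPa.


f'c = 94 / 8^0.69
= 94 / 4.199
= 22.39 MPa

22.39


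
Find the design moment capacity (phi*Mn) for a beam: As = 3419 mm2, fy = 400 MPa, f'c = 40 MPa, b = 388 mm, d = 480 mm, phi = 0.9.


a = As * fy / (0.85 * f'c * b)
= 3419 * 400 / (0.85 * 40 * 388)
= 103.6689 mm
Mn = As * fy * (d - a/2) / 10^6
= 585.5592 kN-m
phi*Mn = 0.9 * 585.5592 = 527.0 kN-m

527.0


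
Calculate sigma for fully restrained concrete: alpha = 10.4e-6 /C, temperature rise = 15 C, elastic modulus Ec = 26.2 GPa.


sigma = alpha * dT * Ec
= 10.4e-6 * 15 * 26.2 * 1000
= 4.087 MPa

4.087


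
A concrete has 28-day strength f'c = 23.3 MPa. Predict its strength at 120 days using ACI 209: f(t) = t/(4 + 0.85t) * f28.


f(120) = 120 / (4 + 0.85 * 120) * 23.3
= 120 / 106.0 * 23.3
= 26.38 MPa

26.38


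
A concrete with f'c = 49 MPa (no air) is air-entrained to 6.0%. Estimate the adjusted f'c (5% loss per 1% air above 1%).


Strength loss = (6.0 - 1) * 5 = 25.0%
f'c = 49 * (1 - 25.0/100)
= 36.75 MPa

36.75


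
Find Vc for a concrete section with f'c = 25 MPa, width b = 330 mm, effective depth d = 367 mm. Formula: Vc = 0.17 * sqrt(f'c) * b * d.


Vc = 0.17 * sqrt(25) * 330 * 367 / 1000
= 102.94 kN

102.94


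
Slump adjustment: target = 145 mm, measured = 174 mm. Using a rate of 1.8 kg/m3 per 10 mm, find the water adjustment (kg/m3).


Difference = 145 - 174 = -29 mm
Water adjustment = -29 * 1.8 / 10 = -5.2 kg/m3

-5.2


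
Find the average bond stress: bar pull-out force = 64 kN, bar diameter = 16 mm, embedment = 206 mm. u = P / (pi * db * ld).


u = P / (pi * db * ld)
= 64 * 1000 / (pi * 16 * 206)
= 6.181 MPa

6.181


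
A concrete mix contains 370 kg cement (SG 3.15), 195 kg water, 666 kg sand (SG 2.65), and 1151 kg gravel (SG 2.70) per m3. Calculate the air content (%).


Vol cement = 370 / (3.15 * 1000) = 0.11746 m3
Vol water = 195 / 1000 = 0.195 m3
Vol sand = 666 / (2.65 * 1000) = 0.251321 m3
Vol gravel = 1151 / (2.70 * 1000) = 0.426296 m3
Total solid + water volume = 0.990077 m3
Air = (1 - 0.990077) * 100 = 0.99%

0.99


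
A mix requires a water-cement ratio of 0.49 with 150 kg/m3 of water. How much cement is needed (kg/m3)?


Cement = water / (w/c)
= 150 / 0.49
= 306.1 kg/m3

306.1


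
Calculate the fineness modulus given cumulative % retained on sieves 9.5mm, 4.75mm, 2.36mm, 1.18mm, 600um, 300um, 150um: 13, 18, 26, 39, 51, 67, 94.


FM = sum(cumulative % retained) / 100
= 308 / 100
= 3.08

3.08


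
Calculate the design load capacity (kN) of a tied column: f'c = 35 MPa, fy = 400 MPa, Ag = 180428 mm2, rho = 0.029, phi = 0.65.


Ast = rho * Ag = 0.029 * 180428 = 5232.412 mm2
phi*Pn = 0.65 * 0.80 * (0.85 * 35 * (180428 - 5232.412) + 400 * 5232.412) / 1000
= 3798.62 kN

3798.62


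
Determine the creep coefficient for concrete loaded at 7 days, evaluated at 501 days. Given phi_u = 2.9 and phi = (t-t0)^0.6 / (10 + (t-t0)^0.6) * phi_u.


dt = 501 - 7 = 494
phi = 494^0.6 / (10 + 494^0.6) * 2.9
= 2.335

2.335


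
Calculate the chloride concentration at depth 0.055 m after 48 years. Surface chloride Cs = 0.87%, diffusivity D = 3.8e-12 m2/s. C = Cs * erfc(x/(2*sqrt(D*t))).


t_seconds = 48 * 365.25 * 24 * 3600 = 1514764800.0 s
arg = 0.055 / (2 * sqrt(3.8e-12 * 1514764800.0))
= 0.3625
erfc(0.3625) = 0.6082
C = 0.87 * 0.6082 = 0.5292%

0.5292


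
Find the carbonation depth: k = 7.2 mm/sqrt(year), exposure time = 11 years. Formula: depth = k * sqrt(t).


depth = k * sqrt(t)
= 7.2 * sqrt(11)
= 23.88 mm

23.88


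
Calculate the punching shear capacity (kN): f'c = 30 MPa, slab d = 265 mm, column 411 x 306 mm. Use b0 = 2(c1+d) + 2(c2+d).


b0 = 2*(411 + 265) + 2*(306 + 265) = 2494 mm
Vc = 0.33 * sqrt(30) * 2494 * 265 / 1000
= 1194.58 kN

1194.58
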